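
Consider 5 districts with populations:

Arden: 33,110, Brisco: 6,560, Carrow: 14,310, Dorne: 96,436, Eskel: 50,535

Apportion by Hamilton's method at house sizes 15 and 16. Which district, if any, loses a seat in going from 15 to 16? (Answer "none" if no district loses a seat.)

At 15 seats: Arden 2, Brisco 1, Carrow 1, Dorne 7, Eskel 4.
At 16 seats: Arden 3, Brisco 0, Carrow 1, Dorne 8, Eskel 4.
Brisco drops from 1 to 0.

Brisco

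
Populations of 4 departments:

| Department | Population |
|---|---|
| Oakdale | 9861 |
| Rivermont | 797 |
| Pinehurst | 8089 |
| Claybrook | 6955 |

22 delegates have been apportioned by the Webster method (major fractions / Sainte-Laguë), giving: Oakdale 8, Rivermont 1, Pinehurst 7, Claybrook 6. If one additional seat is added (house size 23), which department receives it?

Oakdale

Priority for the next seat is population ÷ (current seats + 0.5).
Priorities: Oakdale 1160.118, Rivermont 531.333, Pinehurst 1078.533, Claybrook 1070.000.
Highest priority: Oakdale.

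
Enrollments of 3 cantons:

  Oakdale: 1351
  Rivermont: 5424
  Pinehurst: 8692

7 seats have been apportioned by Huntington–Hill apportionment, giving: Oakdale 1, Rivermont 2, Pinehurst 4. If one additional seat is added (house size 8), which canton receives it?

Priority for the next seat is population ÷ (√(s·(s+1))).
Priorities: Oakdale 955.301, Rivermont 2214.339, Pinehurst 1943.590.
Highest priority: Rivermont.

Rivermont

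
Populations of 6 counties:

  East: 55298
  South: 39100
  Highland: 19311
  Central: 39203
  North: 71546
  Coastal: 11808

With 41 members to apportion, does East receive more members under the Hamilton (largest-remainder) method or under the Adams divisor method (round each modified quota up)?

Hamilton

Hamilton: East 10, South 7, Highland 3, Central 7, North 12, Coastal 2.
Adams: East 9, South 7, Highland 4, Central 7, North 12, Coastal 2.
East gets 10 under Hamilton and 9 under Adams.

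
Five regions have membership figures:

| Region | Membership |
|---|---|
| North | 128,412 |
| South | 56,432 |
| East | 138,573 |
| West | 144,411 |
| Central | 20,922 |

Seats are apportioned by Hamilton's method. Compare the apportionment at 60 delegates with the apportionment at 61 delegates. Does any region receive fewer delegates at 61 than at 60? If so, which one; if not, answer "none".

none

At 60 seats: North 16, South 7, East 17, West 18, Central 2.
At 61 seats: North 16, South 7, East 17, West 18, Central 3.
No region's allocation decreased.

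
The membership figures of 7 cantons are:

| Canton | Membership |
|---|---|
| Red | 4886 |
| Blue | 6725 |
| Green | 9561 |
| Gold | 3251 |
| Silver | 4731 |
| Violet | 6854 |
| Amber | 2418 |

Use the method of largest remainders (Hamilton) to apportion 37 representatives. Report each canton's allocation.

Total 38426; standard divisor 38426/37 ≈ 1038.541.
Standard quotas: Red 4.7047, Blue 6.4754, Green 9.2062, Gold 3.1304, Silver 4.5554, Violet 6.5996, Amber 2.3283.
Lower quotas: Red 4, Blue 6, Green 9, Gold 3, Silver 4, Violet 6, Amber 2 (sum 34, leaving 3 seats).
Remainders in descending order: Red 0.7047, Violet 0.5996, Silver 0.5554, Blue 0.4754, Amber 0.3283, Green 0.2062, Gold 0.1304.
The surplus seats go to Red, Violet, Silver.

Red=5; Blue=6; Green=9; Gold=3; Silver=5; Violet=7; Amber=2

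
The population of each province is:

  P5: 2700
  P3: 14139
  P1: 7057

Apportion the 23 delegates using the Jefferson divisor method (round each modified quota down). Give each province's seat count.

Standard divisor 23896/23 ≈ 1038.957; standard quotas: P5 2.599, P3 13.609, P1 6.792.
Rounding down gives 2, 13, 6 = 21 seats, so the divisor must be adjusted.
With modified divisor 1000: modified quotas P5 2.700, P3 14.139, P1 7.057.
Rounding down: P5 2, P3 14, P1 7 (total 23).

P5 2, P3 14, P1 7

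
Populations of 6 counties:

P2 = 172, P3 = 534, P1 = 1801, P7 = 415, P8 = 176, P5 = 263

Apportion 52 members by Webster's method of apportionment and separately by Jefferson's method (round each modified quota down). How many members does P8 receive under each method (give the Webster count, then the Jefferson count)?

Webster: P2 3, P3 8, P1 28, P7 6, P8 3, P5 4.
Jefferson: P2 2, P3 8, P1 30, P7 6, P8 2, P5 4.
P8 gets 3 under Webster and 2 under Jefferson.

3 and 2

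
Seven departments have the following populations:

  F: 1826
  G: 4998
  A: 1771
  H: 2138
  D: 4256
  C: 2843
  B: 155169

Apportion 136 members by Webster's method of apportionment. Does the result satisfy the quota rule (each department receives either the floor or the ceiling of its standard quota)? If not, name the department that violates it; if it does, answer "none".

Standard quotas: F 1.435, G 3.929, A 1.392, H 1.681, D 3.346, C 2.235, B 121.982.
Webster allocation: F 1, G 4, A 1, H 2, D 3, C 2, B 123.
B has quota 121.982 (lower 121, upper 122) but receives 123 — outside the quota interval.

B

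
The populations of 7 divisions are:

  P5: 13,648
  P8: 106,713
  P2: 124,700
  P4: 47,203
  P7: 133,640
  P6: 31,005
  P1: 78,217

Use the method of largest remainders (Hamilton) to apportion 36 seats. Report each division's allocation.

P5 1; P8 7; P2 9; P4 3; P7 9; P6 2; P1 5

The standard divisor is 535126/36 ≈ 14864.611.
Standard quotas: P5 0.9182, P8 7.1790, P2 8.3891, P4 3.1755, P7 8.9905, P6 2.0858, P1 5.2620.
Lower quotas: P5 0, P8 7, P2 8, P4 3, P7 8, P6 2, P1 5 (sum 33, leaving 3 seats).
Remainders in descending order: P7 0.9905, P5 0.9182, P2 0.3891, P1 0.2620, P8 0.1790, P4 0.1755, P6 0.0858.
The surplus seats go to P7, P5, P2.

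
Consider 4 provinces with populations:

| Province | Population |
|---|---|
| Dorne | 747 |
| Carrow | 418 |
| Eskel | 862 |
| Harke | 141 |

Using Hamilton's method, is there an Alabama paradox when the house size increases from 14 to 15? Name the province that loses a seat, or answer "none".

At 14 seats: Dorne 5, Carrow 3, Eskel 5, Harke 1.
At 15 seats: Dorne 5, Carrow 3, Eskel 6, Harke 1.
No province's allocation decreased.

none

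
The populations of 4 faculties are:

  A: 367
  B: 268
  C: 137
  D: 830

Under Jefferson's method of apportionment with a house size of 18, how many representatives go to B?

3

Standard divisor 1602/18 ≈ 89; standard quotas: A 4.124, B 3.011, C 1.539, D 9.326.
Rounding down gives 4, 3, 1, 9 = 17 seats, so the divisor must be adjusted.
With modified divisor 80: modified quotas A 4.588, B 3.350, C 1.712, D 10.375.
Rounding down: A 4, B 3, C 1, D 10 (total 18).
B receives 3.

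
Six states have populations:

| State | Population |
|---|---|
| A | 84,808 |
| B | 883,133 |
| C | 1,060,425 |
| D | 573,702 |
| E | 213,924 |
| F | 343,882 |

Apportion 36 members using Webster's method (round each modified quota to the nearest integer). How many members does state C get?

12

Standard divisor 3159874/36 ≈ 87774.278; standard quotas: A 0.966, B 10.061, C 12.081, D 6.536, E 2.437, F 3.918.
Rounding to the nearest integer gives A 1, B 10, C 12, D 7, E 2, F 4 — total 36, matching the house size, so no adjustment is needed.
C receives 12.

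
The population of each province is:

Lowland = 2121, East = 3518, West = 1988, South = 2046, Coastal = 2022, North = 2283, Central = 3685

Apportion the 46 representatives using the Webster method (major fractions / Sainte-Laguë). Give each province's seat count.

Lowland 6, East 9, West 5, South 5, Coastal 5, North 6, Central 10

Standard divisor 17663/46 ≈ 383.978; standard quotas: Lowland 5.524, East 9.162, West 5.177, South 5.328, Coastal 5.266, North 5.946, Central 9.597.
Rounding to the nearest integer gives Lowland 6, East 9, West 5, South 5, Coastal 5, North 6, Central 10 — total 46, matching the house size, so no adjustment is needed.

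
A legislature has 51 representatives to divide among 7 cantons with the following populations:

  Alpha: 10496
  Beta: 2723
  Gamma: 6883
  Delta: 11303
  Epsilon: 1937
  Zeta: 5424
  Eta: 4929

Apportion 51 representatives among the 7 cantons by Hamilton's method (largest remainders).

Alpha: 12, Beta: 3, Gamma: 8, Delta: 13, Epsilon: 2, Zeta: 7, Eta: 6

Total 43695; standard divisor 43695/51 ≈ 856.765.
Standard quotas: Alpha 12.2507, Beta 3.1782, Gamma 8.0337, Delta 13.1927, Epsilon 2.2608, Zeta 6.3308, Eta 5.7530.
Lower quotas: Alpha 12, Beta 3, Gamma 8, Delta 13, Epsilon 2, Zeta 6, Eta 5 (sum 49, leaving 2 seats).
Remainders in descending order: Eta 0.7530, Zeta 0.3308, Epsilon 0.2608, Alpha 0.2507, Delta 0.1927, Beta 0.1782, Gamma 0.0337.
Largest remainders: Eta, Zeta receive the extra seats.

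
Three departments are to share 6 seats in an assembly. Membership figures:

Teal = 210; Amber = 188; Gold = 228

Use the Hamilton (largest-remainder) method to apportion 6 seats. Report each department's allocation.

Teal 2, Amber 2, Gold 2

The standard divisor is 626/6 ≈ 104.333.
Standard quotas: Teal 2.013, Amber 1.802, Gold 2.185.
Lower quotas: Teal 2, Amber 1, Gold 2 (sum 5, leaving 1 seat).
Remainders in descending order: Amber 0.802, Gold 0.185, Teal 0.013.
The surplus seat goes to Amber.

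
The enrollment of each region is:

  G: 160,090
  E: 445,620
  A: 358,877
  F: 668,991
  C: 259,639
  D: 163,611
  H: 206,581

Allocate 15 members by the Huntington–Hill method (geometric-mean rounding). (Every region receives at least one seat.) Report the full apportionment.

With divisor 148051: modified quotas G 1.081, E 3.010, A 2.424, F 4.519, C 1.754, D 1.105, H 1.395.
Geometric-mean thresholds: G √(1·2)=1.414, E √(3·4)=3.464, A √(2·3)=2.449, F √(4·5)=4.472, C √(1·2)=1.414, D √(1·2)=1.414, H √(1·2)=1.414.
Each quota rounded against its threshold gives G 1, E 3, A 2, F 5, C 2, D 1, H 1 (total 15).

G: 1; E: 3; A: 2; F: 5; C: 2; D: 1; H: 1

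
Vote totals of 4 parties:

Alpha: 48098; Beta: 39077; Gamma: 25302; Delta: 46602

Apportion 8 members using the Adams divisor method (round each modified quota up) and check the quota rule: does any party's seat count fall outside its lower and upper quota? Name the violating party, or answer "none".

none

Standard quotas: Alpha 2.419, Beta 1.965, Gamma 1.272, Delta 2.344.
Adams allocation: Alpha 2, Beta 2, Gamma 2, Delta 2.
Every allocation lies between the lower and upper quota.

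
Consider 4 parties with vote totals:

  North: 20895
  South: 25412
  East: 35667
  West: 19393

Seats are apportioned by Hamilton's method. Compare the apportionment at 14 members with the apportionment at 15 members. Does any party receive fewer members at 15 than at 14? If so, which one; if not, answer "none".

At 14 seats: North 3, South 3, East 5, West 3.
At 15 seats: North 3, South 4, East 5, West 3.
No party's allocation decreased.

none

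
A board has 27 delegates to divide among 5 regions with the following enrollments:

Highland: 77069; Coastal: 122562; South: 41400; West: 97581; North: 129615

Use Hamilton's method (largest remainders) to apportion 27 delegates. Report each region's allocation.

Highland: 4, Coastal: 7, South: 2, West: 6, North: 8

Standard divisor: 468227 ÷ 27 ≈ 17341.741.
Standard quotas: Highland 4.4441, Coastal 7.0675, South 2.3873, West 5.6269, North 7.4742.
Lower quotas: Highland 4, Coastal 7, South 2, West 5, North 7 (sum 25, leaving 2 seats).
Remainders in descending order: West 0.6269, North 0.4742, Highland 0.4441, South 0.3873, Coastal 0.0675.
Largest remainders: West, North receive the extra seats.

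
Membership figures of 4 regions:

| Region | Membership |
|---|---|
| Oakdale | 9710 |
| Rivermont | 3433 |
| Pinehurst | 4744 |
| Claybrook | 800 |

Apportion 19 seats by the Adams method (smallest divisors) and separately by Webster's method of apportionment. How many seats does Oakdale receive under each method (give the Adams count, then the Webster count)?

9 and 10

Adams: Oakdale 9, Rivermont 4, Pinehurst 5, Claybrook 1.
Webster: Oakdale 10, Rivermont 3, Pinehurst 5, Claybrook 1.
Oakdale gets 9 under Adams and 10 under Webster.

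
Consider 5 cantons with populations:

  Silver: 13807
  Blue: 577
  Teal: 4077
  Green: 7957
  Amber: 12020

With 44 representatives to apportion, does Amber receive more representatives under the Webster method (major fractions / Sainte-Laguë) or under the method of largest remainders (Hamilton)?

Webster: Silver 16, Blue 1, Teal 5, Green 9, Amber 13.
Hamilton: Silver 16, Blue 0, Teal 5, Green 9, Amber 14.
Amber gets 13 under Webster and 14 under Hamilton.

Hamilton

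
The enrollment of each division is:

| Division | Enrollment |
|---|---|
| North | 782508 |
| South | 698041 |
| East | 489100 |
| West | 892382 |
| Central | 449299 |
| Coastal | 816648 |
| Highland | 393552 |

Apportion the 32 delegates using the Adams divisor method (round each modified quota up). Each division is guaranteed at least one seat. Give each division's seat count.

Standard divisor 4521530/32 ≈ 141297.812; standard quotas: North 5.538, South 4.940, East 3.461, West 6.316, Central 3.180, Coastal 5.780, Highland 2.785.
Rounding up gives 6, 5, 4, 7, 4, 6, 3 = 35 seats, so the divisor must be adjusted.
With modified divisor 159800: modified quotas North 4.897, South 4.368, East 3.061, West 5.584, Central 2.812, Coastal 5.110, Highland 2.463.
Rounding up: North 5, South 5, East 4, West 6, Central 3, Coastal 6, Highland 3 (total 32).

North: 5; South: 5; East: 4; West: 6; Central: 3; Coastal: 6; Highland: 3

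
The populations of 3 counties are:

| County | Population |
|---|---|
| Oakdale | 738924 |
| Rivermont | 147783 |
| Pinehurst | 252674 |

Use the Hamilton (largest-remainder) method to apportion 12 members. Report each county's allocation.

Standard divisor: 1139381 ÷ 12 ≈ 94948.417.
Standard quotas: Oakdale 7.7824, Rivermont 1.5565, Pinehurst 2.6612.
Lower quotas: Oakdale 7, Rivermont 1, Pinehurst 2 (sum 10, leaving 2 seats).
Remainders in descending order: Oakdale 0.7824, Pinehurst 0.6612, Rivermont 0.5565.
Largest remainders: Oakdale, Pinehurst receive the extra seats.

Oakdale=8, Rivermont=1, Pinehurst=3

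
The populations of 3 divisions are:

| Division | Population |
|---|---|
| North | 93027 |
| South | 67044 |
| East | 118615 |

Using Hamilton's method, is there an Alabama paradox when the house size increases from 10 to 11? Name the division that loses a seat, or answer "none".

At 10 seats: North 3, South 3, East 4.
At 11 seats: North 4, South 2, East 5.
South drops from 3 to 2.

South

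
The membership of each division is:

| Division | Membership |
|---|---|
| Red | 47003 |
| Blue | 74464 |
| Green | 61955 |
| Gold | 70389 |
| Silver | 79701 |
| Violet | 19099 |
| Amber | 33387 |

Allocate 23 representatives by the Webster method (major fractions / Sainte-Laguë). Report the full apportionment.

Standard divisor 385998/23 ≈ 16782.522; standard quotas: Red 2.801, Blue 4.437, Green 3.692, Gold 4.194, Silver 4.749, Violet 1.138, Amber 1.989.
Rounding to the nearest integer gives Red 3, Blue 4, Green 4, Gold 4, Silver 5, Violet 1, Amber 2 — total 23, matching the house size, so no adjustment is needed.

Red 3, Blue 4, Green 4, Gold 4, Silver 5, Violet 1, Amber 2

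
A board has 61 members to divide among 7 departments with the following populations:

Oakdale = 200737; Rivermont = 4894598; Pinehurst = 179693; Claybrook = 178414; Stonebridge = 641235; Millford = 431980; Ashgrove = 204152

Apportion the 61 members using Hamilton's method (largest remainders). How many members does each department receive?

The standard divisor is 6730809/61 ≈ 110341.131.
Standard quotas: Oakdale 1.8192, Rivermont 44.3588, Pinehurst 1.6285, Claybrook 1.6169, Stonebridge 5.8114, Millford 3.9149, Ashgrove 1.8502.
Lower quotas: Oakdale 1, Rivermont 44, Pinehurst 1, Claybrook 1, Stonebridge 5, Millford 3, Ashgrove 1 (sum 56, leaving 5 seats).
Remainders in descending order: Millford 0.9149, Ashgrove 0.8502, Oakdale 0.8192, Stonebridge 0.8114, Pinehurst 0.6285, Claybrook 0.6169, Rivermont 0.3588.
The surplus seats go to Millford, Ashgrove, Oakdale, Stonebridge, Pinehurst.

Oakdale: 2, Rivermont: 44, Pinehurst: 2, Claybrook: 1, Stonebridge: 6, Millford: 4, Ashgrove: 2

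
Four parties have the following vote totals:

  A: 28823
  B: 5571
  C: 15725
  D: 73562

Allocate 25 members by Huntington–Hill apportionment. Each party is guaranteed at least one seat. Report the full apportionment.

A=6, B=1, C=3, D=15

With divisor 4912: modified quotas A 5.868, B 1.134, C 3.201, D 14.976.
Geometric-mean thresholds: A √(5·6)=5.477, B √(1·2)=1.414, C √(3·4)=3.464, D √(14·15)=14.491.
Each quota rounded against its threshold gives A 6, B 1, C 3, D 15 (total 25).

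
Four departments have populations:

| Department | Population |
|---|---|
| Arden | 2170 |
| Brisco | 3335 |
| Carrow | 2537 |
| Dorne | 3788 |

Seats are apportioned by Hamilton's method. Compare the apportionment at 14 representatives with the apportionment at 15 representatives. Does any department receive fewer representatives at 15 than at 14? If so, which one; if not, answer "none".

none

At 14 seats: Arden 3, Brisco 4, Carrow 3, Dorne 4.
At 15 seats: Arden 3, Brisco 4, Carrow 3, Dorne 5.
No department's allocation decreased.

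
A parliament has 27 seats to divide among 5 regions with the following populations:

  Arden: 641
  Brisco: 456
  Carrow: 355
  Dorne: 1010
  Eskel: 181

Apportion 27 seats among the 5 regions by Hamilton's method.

Total 2643; standard divisor 2643/27 ≈ 97.889.
Standard quotas: Arden 6.548, Brisco 4.658, Carrow 3.627, Dorne 10.318, Eskel 1.849.
Lower quotas: Arden 6, Brisco 4, Carrow 3, Dorne 10, Eskel 1 (sum 24, leaving 3 seats).
Remainders in descending order: Eskel 0.849, Brisco 0.658, Carrow 0.627, Arden 0.548, Dorne 0.318.
Largest remainders: Eskel, Brisco, Carrow receive the extra seats.

Arden: 6; Brisco: 5; Carrow: 4; Dorne: 10; Eskel: 2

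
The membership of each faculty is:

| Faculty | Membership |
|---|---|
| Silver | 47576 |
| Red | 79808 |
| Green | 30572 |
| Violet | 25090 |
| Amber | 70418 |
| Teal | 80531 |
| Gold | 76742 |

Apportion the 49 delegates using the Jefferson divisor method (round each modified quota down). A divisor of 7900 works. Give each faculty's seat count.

With modified divisor 7900: modified quotas Silver 6.022, Red 10.102, Green 3.870, Violet 3.176, Amber 8.914, Teal 10.194, Gold 9.714.
Rounding down: Silver 6, Red 10, Green 3, Violet 3, Amber 8, Teal 10, Gold 9 (total 49).

Silver=6, Red=10, Green=3, Violet=3, Amber=8, Teal=10, Gold=9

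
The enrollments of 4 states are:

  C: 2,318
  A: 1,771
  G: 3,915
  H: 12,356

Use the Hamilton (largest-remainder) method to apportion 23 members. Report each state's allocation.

C: 3, A: 2, G: 4, H: 14

The standard divisor is 20360/23 ≈ 885.217.
Standard quotas: C 2.6186, A 2.0006, G 4.4226, H 13.9582.
Lower quotas: C 2, A 2, G 4, H 13 (sum 21, leaving 2 seats).
Remainders in descending order: H 0.9582, C 0.6186, G 0.4226, A 0.0006.
Largest remainders: H, C receive the extra seats.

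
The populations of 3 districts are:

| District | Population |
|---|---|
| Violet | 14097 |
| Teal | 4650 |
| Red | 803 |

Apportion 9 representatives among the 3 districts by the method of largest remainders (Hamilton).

Violet 7; Teal 2; Red 0

Total 19550; standard divisor 19550/9 ≈ 2172.222.
Standard quotas: Violet 6.4897, Teal 2.1407, Red 0.3697.
Lower quotas: Violet 6, Teal 2, Red 0 (sum 8, leaving 1 seat).
Remainders in descending order: Violet 0.4897, Red 0.3697, Teal 0.1407.
The surplus seat goes to Violet.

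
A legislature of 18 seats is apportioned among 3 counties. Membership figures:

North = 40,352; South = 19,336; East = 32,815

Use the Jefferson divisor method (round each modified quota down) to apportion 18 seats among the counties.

North=8, South=4, East=6

Standard divisor 92503/18 ≈ 5139.056; standard quotas: North 7.852, South 3.763, East 6.385.
Rounding down gives 7, 3, 6 = 16 seats, so the divisor must be adjusted.
With modified divisor 4800: modified quotas North 8.407, South 4.028, East 6.836.
Rounding down: North 8, South 4, East 6 (total 18).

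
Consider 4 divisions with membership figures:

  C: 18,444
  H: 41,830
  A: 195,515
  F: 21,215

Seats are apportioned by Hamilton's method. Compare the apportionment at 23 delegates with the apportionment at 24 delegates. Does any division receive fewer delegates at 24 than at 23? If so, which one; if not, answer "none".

C

At 23 seats: C 2, H 3, A 16, F 2.
At 24 seats: C 1, H 4, A 17, F 2.
C drops from 2 to 1.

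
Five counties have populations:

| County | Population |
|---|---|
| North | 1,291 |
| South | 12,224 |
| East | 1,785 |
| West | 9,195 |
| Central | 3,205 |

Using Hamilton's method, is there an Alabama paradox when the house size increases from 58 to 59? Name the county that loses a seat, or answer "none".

At 58 seats: North 3, South 25, East 4, West 19, Central 7.
At 59 seats: North 3, South 26, East 4, West 19, Central 7.
No county's allocation decreased.

none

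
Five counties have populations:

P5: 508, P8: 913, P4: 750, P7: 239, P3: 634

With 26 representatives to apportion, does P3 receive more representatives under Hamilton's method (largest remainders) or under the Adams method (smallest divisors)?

Hamilton

Hamilton: P5 4, P8 8, P4 6, P7 2, P3 6.
Adams: P5 5, P8 8, P4 6, P7 2, P3 5.
P3 gets 6 under Hamilton and 5 under Adams.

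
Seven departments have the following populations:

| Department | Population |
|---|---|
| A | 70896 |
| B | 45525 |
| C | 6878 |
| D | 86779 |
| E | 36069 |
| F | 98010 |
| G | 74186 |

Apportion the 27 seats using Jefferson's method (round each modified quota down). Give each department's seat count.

Standard divisor 418343/27 ≈ 15494.185; standard quotas: A 4.576, B 2.938, C 0.444, D 5.601, E 2.328, F 6.326, G 4.788.
Rounding down gives 4, 2, 0, 5, 2, 6, 4 = 23 seats, so the divisor must be adjusted.
With modified divisor 14100: modified quotas A 5.028, B 3.229, C 0.488, D 6.155, E 2.558, F 6.951, G 5.261.
Rounding down: A 5, B 3, C 0, D 6, E 2, F 6, G 5 (total 27).

A=5, B=3, C=0, D=6, E=2, F=6, G=5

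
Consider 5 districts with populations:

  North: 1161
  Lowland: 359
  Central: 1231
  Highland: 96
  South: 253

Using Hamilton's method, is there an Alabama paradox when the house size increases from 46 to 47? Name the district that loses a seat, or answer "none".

Highland

At 46 seats: North 17, Lowland 5, Central 18, Highland 2, South 4.
At 47 seats: North 18, Lowland 5, Central 19, Highland 1, South 4.
Highland drops from 2 to 1.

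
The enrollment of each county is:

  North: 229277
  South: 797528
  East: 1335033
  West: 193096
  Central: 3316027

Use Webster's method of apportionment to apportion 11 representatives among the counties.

Standard divisor 5870961/11 ≈ 533723.727; standard quotas: North 0.430, South 1.494, East 2.501, West 0.362, Central 6.213.
Rounding to the nearest integer gives 0, 1, 3, 0, 6 = 10 seats, so the divisor must be adjusted.
With modified divisor 520900: modified quotas North 0.440, South 1.531, East 2.563, West 0.371, Central 6.366.
Rounding to the nearest integer: North 0, South 2, East 3, West 0, Central 6 (total 11).

North 0; South 2; East 3; West 0; Central 6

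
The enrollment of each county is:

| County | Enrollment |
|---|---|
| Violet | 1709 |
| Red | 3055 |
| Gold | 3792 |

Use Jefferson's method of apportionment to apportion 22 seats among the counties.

Violet=4; Red=8; Gold=10

Standard divisor 8556/22 ≈ 388.909; standard quotas: Violet 4.394, Red 7.855, Gold 9.750.
Rounding down gives 4, 7, 9 = 20 seats, so the divisor must be adjusted.
With modified divisor 360: modified quotas Violet 4.747, Red 8.486, Gold 10.533.
Rounding down: Violet 4, Red 8, Gold 10 (total 22).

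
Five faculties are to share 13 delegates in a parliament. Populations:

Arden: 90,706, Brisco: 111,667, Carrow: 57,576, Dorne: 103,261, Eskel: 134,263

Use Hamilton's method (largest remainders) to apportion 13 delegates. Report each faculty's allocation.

The standard divisor is 497473/13 ≈ 38267.154.
Standard quotas: Arden 2.3703, Brisco 2.9181, Carrow 1.5046, Dorne 2.6984, Eskel 3.5086.
Lower quotas: Arden 2, Brisco 2, Carrow 1, Dorne 2, Eskel 3 (sum 10, leaving 3 seats).
Remainders in descending order: Brisco 0.9181, Dorne 0.6984, Eskel 0.5086, Carrow 0.5046, Arden 0.3703.
The surplus seats go to Brisco, Dorne, Eskel.

Arden=2, Brisco=3, Carrow=1, Dorne=3, Eskel=4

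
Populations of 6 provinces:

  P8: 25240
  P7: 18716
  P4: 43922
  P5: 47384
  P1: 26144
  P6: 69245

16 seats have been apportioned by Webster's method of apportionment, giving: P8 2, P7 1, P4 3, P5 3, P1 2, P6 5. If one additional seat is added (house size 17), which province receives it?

P5

Priority for the next seat is population ÷ (current seats + 0.5).
Priorities: P8 10096.000, P7 12477.333, P4 12549.143, P5 13538.286, P1 10457.600, P6 12590.000.
Highest priority: P5.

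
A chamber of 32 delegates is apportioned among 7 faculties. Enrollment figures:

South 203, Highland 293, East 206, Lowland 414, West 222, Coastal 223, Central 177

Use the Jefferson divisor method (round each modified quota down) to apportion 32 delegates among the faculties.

South=4, Highland=5, East=4, Lowland=8, West=4, Coastal=4, Central=3

Standard divisor 1738/32 ≈ 54.312; standard quotas: South 3.738, Highland 5.395, East 3.793, Lowland 7.623, West 4.087, Coastal 4.106, Central 3.259.
Rounding down gives 3, 5, 3, 7, 4, 4, 3 = 29 seats, so the divisor must be adjusted.
With modified divisor 50: modified quotas South 4.060, Highland 5.860, East 4.120, Lowland 8.280, West 4.440, Coastal 4.460, Central 3.540.
Rounding down: South 4, Highland 5, East 4, Lowland 8, West 4, Coastal 4, Central 3 (total 32).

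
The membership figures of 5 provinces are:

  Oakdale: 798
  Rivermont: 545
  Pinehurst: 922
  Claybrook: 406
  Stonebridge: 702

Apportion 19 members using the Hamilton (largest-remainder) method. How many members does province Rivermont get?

3

The standard divisor is 3373/19 ≈ 177.526.
Standard quotas: Oakdale 4.495, Rivermont 3.070, Pinehurst 5.194, Claybrook 2.287, Stonebridge 3.954.
Lower quotas: Oakdale 4, Rivermont 3, Pinehurst 5, Claybrook 2, Stonebridge 3 (sum 17, leaving 2 seats).
Remainders in descending order: Stonebridge 0.954, Oakdale 0.495, Claybrook 0.287, Pinehurst 0.194, Rivermont 0.070.
Largest remainders: Stonebridge, Oakdale receive the extra seats.
Rivermont receives 3.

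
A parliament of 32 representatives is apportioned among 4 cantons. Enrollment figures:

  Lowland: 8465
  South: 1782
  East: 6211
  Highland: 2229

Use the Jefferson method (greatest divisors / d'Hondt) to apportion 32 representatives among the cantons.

Lowland 15; South 3; East 11; Highland 3

Standard divisor 18687/32 ≈ 583.969; standard quotas: Lowland 14.496, South 3.052, East 10.636, Highland 3.817.
Rounding down gives 14, 3, 10, 3 = 30 seats, so the divisor must be adjusted.
With modified divisor 561: modified quotas Lowland 15.089, South 3.176, East 11.071, Highland 3.973.
Rounding down: Lowland 15, South 3, East 11, Highland 3 (total 32).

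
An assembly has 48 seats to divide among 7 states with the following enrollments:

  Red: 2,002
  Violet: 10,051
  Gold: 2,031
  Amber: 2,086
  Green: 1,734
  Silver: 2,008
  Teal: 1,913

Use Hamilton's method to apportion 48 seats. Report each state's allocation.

Red: 4, Violet: 22, Gold: 5, Amber: 5, Green: 4, Silver: 4, Teal: 4

Total 21825; standard divisor 21825/48 ≈ 454.688.
Standard quotas: Red 4.4030, Violet 22.1053, Gold 4.4668, Amber 4.5878, Green 3.8136, Silver 4.4162, Teal 4.2073.
Lower quotas: Red 4, Violet 22, Gold 4, Amber 4, Green 3, Silver 4, Teal 4 (sum 45, leaving 3 seats).
Remainders in descending order: Green 0.8136, Amber 0.5878, Gold 0.4668, Silver 0.4162, Red 0.4030, Teal 0.2073, Violet 0.1053.
The surplus seats go to Green, Amber, Gold.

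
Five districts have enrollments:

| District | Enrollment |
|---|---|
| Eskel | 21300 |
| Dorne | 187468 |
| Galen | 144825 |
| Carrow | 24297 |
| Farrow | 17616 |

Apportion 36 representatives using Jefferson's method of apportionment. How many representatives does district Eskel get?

2

Standard divisor 395506/36 ≈ 10986.278; standard quotas: Eskel 1.939, Dorne 17.064, Galen 13.182, Carrow 2.212, Farrow 1.603.
Rounding down gives 1, 17, 13, 2, 1 = 34 seats, so the divisor must be adjusted.
With modified divisor 10400: modified quotas Eskel 2.048, Dorne 18.026, Galen 13.925, Carrow 2.336, Farrow 1.694.
Rounding down: Eskel 2, Dorne 18, Galen 13, Carrow 2, Farrow 1 (total 36).
Eskel receives 2.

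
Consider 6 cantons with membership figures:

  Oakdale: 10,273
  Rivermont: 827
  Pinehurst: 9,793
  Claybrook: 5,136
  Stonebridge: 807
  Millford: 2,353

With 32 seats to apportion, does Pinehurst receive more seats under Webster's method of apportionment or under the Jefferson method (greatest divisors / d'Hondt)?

Jefferson

Webster: Oakdale 11, Rivermont 1, Pinehurst 10, Claybrook 6, Stonebridge 1, Millford 3.
Jefferson: Oakdale 12, Rivermont 1, Pinehurst 11, Claybrook 6, Stonebridge 0, Millford 2.
Pinehurst gets 10 under Webster and 11 under Jefferson.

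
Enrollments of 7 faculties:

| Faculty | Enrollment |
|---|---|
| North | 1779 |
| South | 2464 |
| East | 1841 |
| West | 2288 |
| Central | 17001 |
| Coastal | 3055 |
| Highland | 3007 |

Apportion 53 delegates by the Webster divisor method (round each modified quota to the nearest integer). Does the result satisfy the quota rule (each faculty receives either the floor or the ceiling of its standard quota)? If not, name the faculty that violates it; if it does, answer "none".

Standard quotas: North 2.999, South 4.154, East 3.104, West 3.858, Central 28.664, Coastal 5.151, Highland 5.070.
Webster allocation: North 3, South 4, East 3, West 4, Central 29, Coastal 5, Highland 5.
Every allocation lies between the lower and upper quota.

none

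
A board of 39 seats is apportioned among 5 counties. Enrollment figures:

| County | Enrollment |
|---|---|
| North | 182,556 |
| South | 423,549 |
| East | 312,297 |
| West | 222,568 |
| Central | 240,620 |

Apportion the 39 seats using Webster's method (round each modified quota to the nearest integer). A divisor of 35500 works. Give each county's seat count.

North 5; South 12; East 9; West 6; Central 7

With modified divisor 35500: modified quotas North 5.142, South 11.931, East 8.797, West 6.270, Central 6.778.
Rounding to the nearest integer: North 5, South 12, East 9, West 6, Central 7 (total 39).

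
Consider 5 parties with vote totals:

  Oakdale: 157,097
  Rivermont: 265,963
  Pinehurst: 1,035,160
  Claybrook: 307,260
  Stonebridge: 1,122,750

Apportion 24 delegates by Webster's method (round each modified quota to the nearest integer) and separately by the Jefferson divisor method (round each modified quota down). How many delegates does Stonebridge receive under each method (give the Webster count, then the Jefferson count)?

Webster: Oakdale 1, Rivermont 2, Pinehurst 9, Claybrook 3, Stonebridge 9.
Jefferson: Oakdale 1, Rivermont 2, Pinehurst 9, Claybrook 2, Stonebridge 10.
Stonebridge gets 9 under Webster and 10 under Jefferson.

9 and 10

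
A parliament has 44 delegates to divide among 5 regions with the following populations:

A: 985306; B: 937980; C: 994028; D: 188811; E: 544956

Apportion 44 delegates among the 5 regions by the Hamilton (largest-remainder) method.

A: 12, B: 11, C: 12, D: 2, E: 7

Total 3651081; standard divisor 3651081/44 ≈ 82979.114.
Standard quotas: A 11.8741, B 11.3038, C 11.9793, D 2.2754, E 6.5674.
Lower quotas: A 11, B 11, C 11, D 2, E 6 (sum 41, leaving 3 seats).
Remainders in descending order: C 0.9793, A 0.8741, E 0.5674, B 0.3038, D 0.2754.
The surplus seats go to C, A, E.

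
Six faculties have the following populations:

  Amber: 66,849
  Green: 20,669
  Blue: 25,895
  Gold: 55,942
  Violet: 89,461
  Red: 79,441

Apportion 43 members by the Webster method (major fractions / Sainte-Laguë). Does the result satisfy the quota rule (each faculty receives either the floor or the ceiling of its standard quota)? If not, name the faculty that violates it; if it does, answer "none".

Standard quotas: Amber 8.498, Green 2.627, Blue 3.292, Gold 7.111, Violet 11.372, Red 10.099.
Webster allocation: Amber 9, Green 3, Blue 3, Gold 7, Violet 11, Red 10.
Every allocation lies between the lower and upper quota.

none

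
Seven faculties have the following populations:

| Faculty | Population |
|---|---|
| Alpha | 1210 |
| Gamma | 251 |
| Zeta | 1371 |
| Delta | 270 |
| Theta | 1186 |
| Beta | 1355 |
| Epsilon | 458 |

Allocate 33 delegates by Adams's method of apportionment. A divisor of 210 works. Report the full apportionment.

With modified divisor 210: modified quotas Alpha 5.762, Gamma 1.195, Zeta 6.529, Delta 1.286, Theta 5.648, Beta 6.452, Epsilon 2.181.
Rounding up: Alpha 6, Gamma 2, Zeta 7, Delta 2, Theta 6, Beta 7, Epsilon 3 (total 33).

Alpha=6, Gamma=2, Zeta=7, Delta=2, Theta=6, Beta=7, Epsilon=3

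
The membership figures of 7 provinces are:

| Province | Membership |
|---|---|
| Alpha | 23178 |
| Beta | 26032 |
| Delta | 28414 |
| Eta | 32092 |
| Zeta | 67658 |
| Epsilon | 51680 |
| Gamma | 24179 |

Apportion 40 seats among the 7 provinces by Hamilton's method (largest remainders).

Standard divisor: 253233 ÷ 40 ≈ 6330.825.
Standard quotas: Alpha 3.6611, Beta 4.1119, Delta 4.4882, Eta 5.0692, Zeta 10.6871, Epsilon 8.1632, Gamma 3.8192.
Lower quotas: Alpha 3, Beta 4, Delta 4, Eta 5, Zeta 10, Epsilon 8, Gamma 3 (sum 37, leaving 3 seats).
Remainders in descending order: Gamma 0.8192, Zeta 0.6871, Alpha 0.6611, Delta 0.4882, Epsilon 0.1632, Beta 0.1119, Eta 0.0692.
The surplus seats go to Gamma, Zeta, Alpha.

Alpha: 4; Beta: 4; Delta: 4; Eta: 5; Zeta: 11; Epsilon: 8; Gamma: 4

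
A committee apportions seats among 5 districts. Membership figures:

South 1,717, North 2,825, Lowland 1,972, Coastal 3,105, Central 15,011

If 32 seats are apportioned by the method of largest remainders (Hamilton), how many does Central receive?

19

Total 24630; standard divisor 24630/32 ≈ 769.688.
Standard quotas: South 2.2308, North 3.6703, Lowland 2.5621, Coastal 4.0341, Central 19.5027.
Lower quotas: South 2, North 3, Lowland 2, Coastal 4, Central 19 (sum 30, leaving 2 seats).
Remainders in descending order: North 0.6703, Lowland 0.5621, Central 0.5027, South 0.2308, Coastal 0.0341.
Largest remainders: North, Lowland receive the extra seats.
Central receives 19.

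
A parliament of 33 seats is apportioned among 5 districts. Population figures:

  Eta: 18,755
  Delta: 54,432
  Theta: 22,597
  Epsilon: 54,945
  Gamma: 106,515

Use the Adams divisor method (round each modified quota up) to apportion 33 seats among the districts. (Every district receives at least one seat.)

Standard divisor 257244/33 ≈ 7795.273; standard quotas: Eta 2.406, Delta 6.983, Theta 2.899, Epsilon 7.049, Gamma 13.664.
Rounding up gives 3, 7, 3, 8, 14 = 35 seats, so the divisor must be adjusted.
With modified divisor 8500: modified quotas Eta 2.206, Delta 6.404, Theta 2.658, Epsilon 6.464, Gamma 12.531.
Rounding up: Eta 3, Delta 7, Theta 3, Epsilon 7, Gamma 13 (total 33).

Eta=3, Delta=7, Theta=3, Epsilon=7, Gamma=13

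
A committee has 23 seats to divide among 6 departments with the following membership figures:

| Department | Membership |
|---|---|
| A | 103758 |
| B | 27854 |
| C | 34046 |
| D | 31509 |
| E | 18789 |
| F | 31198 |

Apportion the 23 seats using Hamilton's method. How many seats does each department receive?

A=10, B=2, C=3, D=3, E=2, F=3

Standard divisor: 247154 ÷ 23 ≈ 10745.826.
Standard quotas: A 9.6557, B 2.5921, C 3.1683, D 2.9322, E 1.7485, F 2.9033.
Lower quotas: A 9, B 2, C 3, D 2, E 1, F 2 (sum 19, leaving 4 seats).
Remainders in descending order: D 0.9322, F 0.9033, E 0.7485, A 0.6557, B 0.5921, C 0.1683.
Largest remainders: D, F, E, A receive the extra seats.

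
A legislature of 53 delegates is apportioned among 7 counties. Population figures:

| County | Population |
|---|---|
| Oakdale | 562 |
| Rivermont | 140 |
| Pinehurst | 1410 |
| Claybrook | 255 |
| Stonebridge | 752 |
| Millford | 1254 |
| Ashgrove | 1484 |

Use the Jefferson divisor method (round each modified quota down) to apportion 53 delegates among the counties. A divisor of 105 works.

With modified divisor 105: modified quotas Oakdale 5.352, Rivermont 1.333, Pinehurst 13.429, Claybrook 2.429, Stonebridge 7.162, Millford 11.943, Ashgrove 14.133.
Rounding down: Oakdale 5, Rivermont 1, Pinehurst 13, Claybrook 2, Stonebridge 7, Millford 11, Ashgrove 14 (total 53).

Oakdale 5, Rivermont 1, Pinehurst 13, Claybrook 2, Stonebridge 7, Millford 11, Ashgrove 14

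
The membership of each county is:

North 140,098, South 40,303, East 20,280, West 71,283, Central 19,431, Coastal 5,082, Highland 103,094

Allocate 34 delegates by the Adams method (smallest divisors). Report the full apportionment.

North: 11; South: 4; East: 2; West: 6; Central: 2; Coastal: 1; Highland: 8

Standard divisor 399571/34 ≈ 11752.088; standard quotas: North 11.921, South 3.429, East 1.726, West 6.066, Central 1.653, Coastal 0.432, Highland 8.772.
Rounding up gives 12, 4, 2, 7, 2, 1, 9 = 37 seats, so the divisor must be adjusted.
With modified divisor 13200: modified quotas North 10.613, South 3.053, East 1.536, West 5.400, Central 1.472, Coastal 0.385, Highland 7.810.
Rounding up: North 11, South 4, East 2, West 6, Central 2, Coastal 1, Highland 8 (total 34).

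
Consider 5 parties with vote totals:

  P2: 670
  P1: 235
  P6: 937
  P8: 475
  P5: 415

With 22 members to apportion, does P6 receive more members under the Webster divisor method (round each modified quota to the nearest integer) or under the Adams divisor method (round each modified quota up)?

Webster: P2 5, P1 2, P6 8, P8 4, P5 3.
Adams: P2 5, P1 2, P6 7, P8 4, P5 4.
P6 gets 8 under Webster and 7 under Adams.

Webster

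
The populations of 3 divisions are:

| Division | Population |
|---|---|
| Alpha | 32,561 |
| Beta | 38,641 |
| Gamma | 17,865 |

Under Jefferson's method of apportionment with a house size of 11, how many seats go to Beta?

5

Standard divisor 89067/11 ≈ 8097; standard quotas: Alpha 4.021, Beta 4.772, Gamma 2.206.
Rounding down gives 4, 4, 2 = 10 seats, so the divisor must be adjusted.
With modified divisor 7100: modified quotas Alpha 4.586, Beta 5.442, Gamma 2.516.
Rounding down: Alpha 4, Beta 5, Gamma 2 (total 11).
Beta receives 5.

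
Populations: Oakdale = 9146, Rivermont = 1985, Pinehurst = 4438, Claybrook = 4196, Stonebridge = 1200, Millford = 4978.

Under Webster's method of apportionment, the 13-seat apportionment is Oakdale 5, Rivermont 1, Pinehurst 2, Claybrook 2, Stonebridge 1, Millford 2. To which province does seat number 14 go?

Millford

Priority for the next seat is population ÷ (current seats + 0.5).
Priorities: Oakdale 1662.909, Rivermont 1323.333, Pinehurst 1775.200, Claybrook 1678.400, Stonebridge 800.000, Millford 1991.200.
Highest priority: Millford.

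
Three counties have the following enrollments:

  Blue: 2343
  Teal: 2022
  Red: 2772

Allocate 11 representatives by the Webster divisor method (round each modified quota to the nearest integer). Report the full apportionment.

Blue 4; Teal 3; Red 4

Standard divisor 7137/11 ≈ 648.818; standard quotas: Blue 3.611, Teal 3.116, Red 4.272.
Rounding to the nearest integer gives Blue 4, Teal 3, Red 4 — total 11, matching the house size, so no adjustment is needed.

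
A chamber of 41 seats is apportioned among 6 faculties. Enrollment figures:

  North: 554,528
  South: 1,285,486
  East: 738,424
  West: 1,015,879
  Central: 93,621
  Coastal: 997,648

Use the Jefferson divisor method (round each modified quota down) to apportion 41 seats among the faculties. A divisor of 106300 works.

With modified divisor 106300: modified quotas North 5.217, South 12.093, East 6.947, West 9.557, Central 0.881, Coastal 9.385.
Rounding down: North 5, South 12, East 6, West 9, Central 0, Coastal 9 (total 41).

North: 5, South: 12, East: 6, West: 9, Central: 0, Coastal: 9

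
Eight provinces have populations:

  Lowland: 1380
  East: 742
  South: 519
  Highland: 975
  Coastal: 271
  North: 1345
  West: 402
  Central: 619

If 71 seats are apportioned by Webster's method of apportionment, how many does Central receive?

7

Standard divisor 6253/71 ≈ 88.07; standard quotas: Lowland 15.669, East 8.425, South 5.893, Highland 11.071, Coastal 3.077, North 15.272, West 4.565, Central 7.028.
Rounding to the nearest integer gives Lowland 16, East 8, South 6, Highland 11, Coastal 3, North 15, West 5, Central 7 — total 71, matching the house size, so no adjustment is needed.
Central receives 7.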